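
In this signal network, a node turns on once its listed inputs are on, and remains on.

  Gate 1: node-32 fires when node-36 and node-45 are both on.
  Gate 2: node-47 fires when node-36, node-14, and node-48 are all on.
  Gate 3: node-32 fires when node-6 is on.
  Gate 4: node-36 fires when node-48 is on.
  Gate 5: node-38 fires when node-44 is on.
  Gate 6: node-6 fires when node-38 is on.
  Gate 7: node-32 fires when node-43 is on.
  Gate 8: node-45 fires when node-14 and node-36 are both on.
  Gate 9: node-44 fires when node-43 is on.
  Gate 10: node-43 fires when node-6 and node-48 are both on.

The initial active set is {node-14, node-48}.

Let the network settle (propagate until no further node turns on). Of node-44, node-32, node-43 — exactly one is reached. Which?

node-48 is on, so node-36 fires (Gate 4).
node-14 and node-36 are on, so node-45 fires (Gate 8).
node-36 and node-45 are on, so node-32 fires (Gate 1).
node-44 would need node-43 (Gate 9), but node-43 never turns on. node-43 would need node-6 and node-48 (Gate 10), but node-6 never turns on.

node-32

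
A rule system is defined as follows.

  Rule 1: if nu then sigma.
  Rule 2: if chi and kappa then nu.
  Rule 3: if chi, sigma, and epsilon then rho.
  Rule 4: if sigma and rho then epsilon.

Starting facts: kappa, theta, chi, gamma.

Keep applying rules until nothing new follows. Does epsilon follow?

epsilon would need sigma and rho (Rule 4), but rho is never established.

No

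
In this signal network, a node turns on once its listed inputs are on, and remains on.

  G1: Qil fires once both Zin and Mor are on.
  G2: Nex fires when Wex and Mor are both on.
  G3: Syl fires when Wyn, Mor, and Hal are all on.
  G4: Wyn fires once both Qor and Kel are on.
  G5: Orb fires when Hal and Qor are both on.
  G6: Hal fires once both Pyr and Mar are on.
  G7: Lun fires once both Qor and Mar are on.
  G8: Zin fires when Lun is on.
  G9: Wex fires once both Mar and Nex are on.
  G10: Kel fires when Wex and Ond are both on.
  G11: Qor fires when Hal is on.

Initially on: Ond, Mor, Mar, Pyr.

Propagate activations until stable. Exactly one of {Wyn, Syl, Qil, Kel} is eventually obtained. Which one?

Qil

G6: Pyr and Mar on → Hal on.
Hal is on, so Qor fires (G11).
G7: Qor and Mar on → Lun on.
G8: Lun on → Zin on.
G1: Zin and Mor on → Qil on.
Wyn would need Qor and Kel (G4), but Kel never turns on. Syl would need Wyn, Mor, and Hal (G3), but Wyn never turns on. Kel would need Wex and Ond (G10), but Wex never turns on.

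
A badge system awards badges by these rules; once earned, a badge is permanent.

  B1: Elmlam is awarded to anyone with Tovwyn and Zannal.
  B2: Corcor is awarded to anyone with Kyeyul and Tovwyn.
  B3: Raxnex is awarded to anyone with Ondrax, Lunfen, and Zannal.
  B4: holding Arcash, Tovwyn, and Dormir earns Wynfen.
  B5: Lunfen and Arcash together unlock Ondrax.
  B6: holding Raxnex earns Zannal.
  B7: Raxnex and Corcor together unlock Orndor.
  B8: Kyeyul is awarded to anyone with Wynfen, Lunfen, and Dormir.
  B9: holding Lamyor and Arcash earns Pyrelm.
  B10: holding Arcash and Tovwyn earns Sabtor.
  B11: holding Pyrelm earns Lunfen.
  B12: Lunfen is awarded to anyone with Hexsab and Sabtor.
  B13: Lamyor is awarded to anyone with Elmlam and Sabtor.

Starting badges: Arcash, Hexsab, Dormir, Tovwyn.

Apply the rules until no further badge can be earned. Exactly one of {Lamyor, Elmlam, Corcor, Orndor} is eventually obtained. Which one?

Corcor

With Arcash and Tovwyn, Sabtor is earned (B10).
With Arcash, Tovwyn, and Dormir, Wynfen is earned (B4).
With Hexsab and Sabtor, Lunfen is earned (B12).
With Wynfen, Lunfen, and Dormir, Kyeyul is earned (B8).
With Kyeyul and Tovwyn, Corcor is earned (B2).
Lamyor would need Elmlam and Sabtor (B13), but Elmlam is never earned. Elmlam would need Tovwyn and Zannal (B1), but Zannal is never earned. Orndor would need Raxnex and Corcor (B7), but Raxnex is never earned.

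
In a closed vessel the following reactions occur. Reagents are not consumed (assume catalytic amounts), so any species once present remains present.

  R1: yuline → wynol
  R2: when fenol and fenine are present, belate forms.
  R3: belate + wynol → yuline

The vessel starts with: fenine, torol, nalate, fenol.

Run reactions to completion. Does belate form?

fenol and fenine present → belate forms (R2).

Yes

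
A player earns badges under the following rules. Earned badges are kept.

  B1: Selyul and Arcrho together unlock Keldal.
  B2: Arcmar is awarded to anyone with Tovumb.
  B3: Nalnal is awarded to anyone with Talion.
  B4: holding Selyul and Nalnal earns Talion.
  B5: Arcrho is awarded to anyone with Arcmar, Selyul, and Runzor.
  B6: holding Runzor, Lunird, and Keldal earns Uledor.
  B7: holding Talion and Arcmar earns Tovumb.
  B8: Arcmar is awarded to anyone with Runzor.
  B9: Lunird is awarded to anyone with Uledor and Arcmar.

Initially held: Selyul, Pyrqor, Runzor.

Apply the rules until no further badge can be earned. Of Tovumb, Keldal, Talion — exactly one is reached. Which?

With Runzor, Arcmar is earned (B8).
With Arcmar, Selyul, and Runzor, Arcrho is earned (B5).
With Selyul and Arcrho, Keldal is earned (B1).
Tovumb would need Talion and Arcmar (B7), but Talion is never earned. Talion would need Selyul and Nalnal (B4), but Nalnal is never earned.

Keldal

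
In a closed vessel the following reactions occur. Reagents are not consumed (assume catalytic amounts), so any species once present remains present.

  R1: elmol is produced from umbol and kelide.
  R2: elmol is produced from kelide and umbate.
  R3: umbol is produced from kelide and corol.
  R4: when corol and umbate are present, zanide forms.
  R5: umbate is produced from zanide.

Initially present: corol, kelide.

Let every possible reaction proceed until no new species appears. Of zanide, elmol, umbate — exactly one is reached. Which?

kelide and corol present → umbol forms (R3).
umbol and kelide present → elmol forms (R1).
umbate would need zanide (R5), but zanide never forms. zanide would need corol and umbate (R4), but umbate never forms.

elmol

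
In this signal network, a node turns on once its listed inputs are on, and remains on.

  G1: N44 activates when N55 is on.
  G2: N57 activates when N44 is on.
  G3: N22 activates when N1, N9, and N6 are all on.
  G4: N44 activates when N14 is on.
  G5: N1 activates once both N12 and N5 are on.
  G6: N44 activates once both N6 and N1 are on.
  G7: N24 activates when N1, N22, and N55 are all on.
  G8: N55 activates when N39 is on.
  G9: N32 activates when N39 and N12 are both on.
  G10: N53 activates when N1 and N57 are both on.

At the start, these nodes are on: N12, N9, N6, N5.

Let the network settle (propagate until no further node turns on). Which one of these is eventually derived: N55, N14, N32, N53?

G5: N12 and N5 on → N1 on.
G6: N6 and N1 on → N44 on.
N44 is on, so N57 activates (G2).
G10: N1 and N57 on → N53 on.
N55 would need N39 (G8), but N39 never turns on. N32 would need N39 and N12 (G9), but N39 never turns on. No rule produces N14, and it is not given.

N53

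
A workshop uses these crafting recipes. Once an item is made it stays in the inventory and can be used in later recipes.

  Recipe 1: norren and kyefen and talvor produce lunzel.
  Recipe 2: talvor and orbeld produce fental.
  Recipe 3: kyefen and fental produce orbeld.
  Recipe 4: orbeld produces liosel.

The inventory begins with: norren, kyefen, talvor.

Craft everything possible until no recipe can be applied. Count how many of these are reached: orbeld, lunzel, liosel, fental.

1

norren and kyefen and talvor → lunzel (Recipe 1).
orbeld would need kyefen and fental (Recipe 3), but fental is never obtained.
lunzel: reached.
liosel would need orbeld (Recipe 4), but orbeld is never obtained.
fental would need talvor and orbeld (Recipe 2), but orbeld is never obtained.
Reached: lunzel — 1 of the 4.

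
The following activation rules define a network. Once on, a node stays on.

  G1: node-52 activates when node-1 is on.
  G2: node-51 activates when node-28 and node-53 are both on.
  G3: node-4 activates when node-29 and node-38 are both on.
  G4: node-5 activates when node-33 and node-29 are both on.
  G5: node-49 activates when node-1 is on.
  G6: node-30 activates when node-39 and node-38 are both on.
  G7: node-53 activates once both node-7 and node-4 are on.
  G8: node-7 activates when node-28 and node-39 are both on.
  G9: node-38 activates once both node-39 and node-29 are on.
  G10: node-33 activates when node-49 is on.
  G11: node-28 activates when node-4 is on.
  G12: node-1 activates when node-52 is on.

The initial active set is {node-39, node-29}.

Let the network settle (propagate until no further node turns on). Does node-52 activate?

No

node-52 would need node-1 (G1), but node-1 never turns on.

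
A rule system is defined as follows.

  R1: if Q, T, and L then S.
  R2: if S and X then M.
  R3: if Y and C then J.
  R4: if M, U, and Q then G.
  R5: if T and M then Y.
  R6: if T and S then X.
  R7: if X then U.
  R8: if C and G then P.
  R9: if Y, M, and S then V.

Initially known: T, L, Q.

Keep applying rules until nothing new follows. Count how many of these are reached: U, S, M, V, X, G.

6

From Q, T, and L, R1 gives S.
From T and S, R6 gives X.
S and X hold, so M follows (R2).
From X, R7 gives U.
From M, U, and Q, R4 gives G.
From T and M, R5 gives Y.
Y, M, and S hold, so V follows (R9).
U: reached.
S: reached.
M: reached.
V: reached.
X: reached.
G: reached.
All 6 are reached.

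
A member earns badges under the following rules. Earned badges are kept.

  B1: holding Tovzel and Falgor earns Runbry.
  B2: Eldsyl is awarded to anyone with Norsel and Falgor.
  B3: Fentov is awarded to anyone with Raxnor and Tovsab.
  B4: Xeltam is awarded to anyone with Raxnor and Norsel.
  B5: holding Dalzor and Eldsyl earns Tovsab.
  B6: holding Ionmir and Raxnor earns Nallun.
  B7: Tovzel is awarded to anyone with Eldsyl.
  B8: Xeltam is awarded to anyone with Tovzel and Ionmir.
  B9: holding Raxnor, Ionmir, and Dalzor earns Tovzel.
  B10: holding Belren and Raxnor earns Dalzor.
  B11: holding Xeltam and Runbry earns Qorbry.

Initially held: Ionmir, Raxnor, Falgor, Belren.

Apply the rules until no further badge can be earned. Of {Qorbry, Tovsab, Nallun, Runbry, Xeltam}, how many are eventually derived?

With Belren and Raxnor, Dalzor is earned (B10).
With Ionmir and Raxnor, Nallun is earned (B6).
With Raxnor, Ionmir, and Dalzor, Tovzel is earned (B9).
With Tovzel and Falgor, Runbry is earned (B1).
With Tovzel and Ionmir, Xeltam is earned (B8).
With Xeltam and Runbry, Qorbry is earned (B11).
Qorbry: reached.
Tovsab would need Dalzor and Eldsyl (B5), but Eldsyl is never earned.
Nallun: reached.
Runbry: reached.
Xeltam: reached.
Reached: Qorbry, Nallun, Runbry, and Xeltam — 4 of the 5.

4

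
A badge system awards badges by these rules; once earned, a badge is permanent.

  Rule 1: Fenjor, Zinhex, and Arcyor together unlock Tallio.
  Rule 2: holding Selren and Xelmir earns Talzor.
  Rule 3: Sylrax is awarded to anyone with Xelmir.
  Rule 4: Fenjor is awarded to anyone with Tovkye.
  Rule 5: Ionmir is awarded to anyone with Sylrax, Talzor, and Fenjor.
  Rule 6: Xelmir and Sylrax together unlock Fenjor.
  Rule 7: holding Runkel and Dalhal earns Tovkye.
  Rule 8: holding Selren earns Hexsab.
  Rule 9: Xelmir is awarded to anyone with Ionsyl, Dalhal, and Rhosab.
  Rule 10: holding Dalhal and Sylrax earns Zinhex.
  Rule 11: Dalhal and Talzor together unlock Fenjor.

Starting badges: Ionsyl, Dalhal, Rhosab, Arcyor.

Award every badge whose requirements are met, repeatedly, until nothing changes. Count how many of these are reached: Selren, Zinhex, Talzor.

1

With Ionsyl, Dalhal, and Rhosab, Xelmir is earned (Rule 9).
With Xelmir, Sylrax is earned (Rule 3).
With Dalhal and Sylrax, Zinhex is earned (Rule 10).
No rule produces Selren, and it is not given.
Zinhex: reached.
Talzor would need Selren and Xelmir (Rule 2), but Selren is never earned.
Reached: Zinhex — 1 of the 3.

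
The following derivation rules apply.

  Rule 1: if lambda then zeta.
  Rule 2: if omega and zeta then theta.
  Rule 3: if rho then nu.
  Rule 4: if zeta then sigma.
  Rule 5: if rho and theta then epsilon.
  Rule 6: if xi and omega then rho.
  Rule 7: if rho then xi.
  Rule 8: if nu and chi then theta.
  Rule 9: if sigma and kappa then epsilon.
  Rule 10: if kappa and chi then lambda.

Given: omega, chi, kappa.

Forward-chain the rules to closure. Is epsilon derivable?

kappa and chi hold, so lambda follows (Rule 10).
lambda holds, so zeta follows (Rule 1).
zeta holds, so sigma follows (Rule 4).
sigma and kappa hold, so epsilon follows (Rule 9).

Yes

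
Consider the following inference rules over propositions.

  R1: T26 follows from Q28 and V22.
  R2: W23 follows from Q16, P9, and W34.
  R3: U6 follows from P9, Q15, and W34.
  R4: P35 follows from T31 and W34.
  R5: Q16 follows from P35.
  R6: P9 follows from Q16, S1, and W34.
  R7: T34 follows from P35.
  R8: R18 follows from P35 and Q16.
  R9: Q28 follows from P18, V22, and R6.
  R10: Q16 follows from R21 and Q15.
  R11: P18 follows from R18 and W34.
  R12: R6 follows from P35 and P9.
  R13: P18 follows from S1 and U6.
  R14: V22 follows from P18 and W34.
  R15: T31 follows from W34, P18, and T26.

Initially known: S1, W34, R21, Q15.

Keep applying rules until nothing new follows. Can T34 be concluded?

T34 would need P35 (R7), but P35 is never established.

No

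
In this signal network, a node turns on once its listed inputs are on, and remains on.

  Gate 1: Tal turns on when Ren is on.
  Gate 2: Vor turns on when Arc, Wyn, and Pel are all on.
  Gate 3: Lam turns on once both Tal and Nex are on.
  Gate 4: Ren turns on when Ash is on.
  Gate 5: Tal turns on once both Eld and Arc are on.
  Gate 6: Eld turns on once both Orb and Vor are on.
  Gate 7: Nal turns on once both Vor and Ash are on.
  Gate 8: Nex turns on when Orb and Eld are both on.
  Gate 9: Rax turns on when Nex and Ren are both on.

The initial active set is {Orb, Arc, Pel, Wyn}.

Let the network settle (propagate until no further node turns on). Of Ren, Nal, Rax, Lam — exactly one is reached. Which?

Lam

Gate 2: Arc, Wyn, and Pel on → Vor on.
Gate 6: Orb and Vor on → Eld on.
Eld and Arc are on, so Tal turns on (Gate 5).
Orb and Eld are on, so Nex turns on (Gate 8).
Gate 3: Tal and Nex on → Lam on.
Nal would need Vor and Ash (Gate 7), but Ash never turns on. Rax would need Nex and Ren (Gate 9), but Ren never turns on. Ren would need Ash (Gate 4), but Ash never turns on.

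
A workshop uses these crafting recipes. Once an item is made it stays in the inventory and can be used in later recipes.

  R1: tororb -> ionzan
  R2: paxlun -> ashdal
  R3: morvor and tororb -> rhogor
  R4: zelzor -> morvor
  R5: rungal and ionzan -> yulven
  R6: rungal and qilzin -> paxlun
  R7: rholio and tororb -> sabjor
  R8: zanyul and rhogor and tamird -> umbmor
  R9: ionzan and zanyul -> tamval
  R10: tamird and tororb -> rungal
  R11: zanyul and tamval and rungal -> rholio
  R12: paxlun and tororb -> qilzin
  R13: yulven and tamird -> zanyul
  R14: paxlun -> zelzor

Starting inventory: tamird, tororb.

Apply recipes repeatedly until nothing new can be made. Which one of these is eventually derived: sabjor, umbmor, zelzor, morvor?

Using R1, tororb makes ionzan.
tamird and tororb -> rungal (R10).
Using R5, rungal and ionzan make yulven.
yulven and tamird -> zanyul (R13).
Using R9, ionzan and zanyul make tamval.
zanyul and tamval and rungal -> rholio (R11).
Using R7, rholio and tororb make sabjor.
zelzor would need paxlun (R14), but paxlun is never obtained. morvor would need zelzor (R4), but zelzor is never obtained. umbmor would need zanyul, rhogor, and tamird (R8), but rhogor is never obtained.

sabjor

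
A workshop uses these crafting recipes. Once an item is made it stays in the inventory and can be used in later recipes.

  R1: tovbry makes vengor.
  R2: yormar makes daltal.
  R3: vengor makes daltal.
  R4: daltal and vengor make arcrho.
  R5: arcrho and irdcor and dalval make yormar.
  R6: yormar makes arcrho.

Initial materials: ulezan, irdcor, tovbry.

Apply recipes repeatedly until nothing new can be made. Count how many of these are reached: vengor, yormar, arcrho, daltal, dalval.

3

tovbry → vengor (R1).
vengor → daltal (R3).
Using R4, daltal and vengor make arcrho.
vengor: reached.
yormar would need arcrho, irdcor, and dalval (R5), but dalval is never obtained.
arcrho: reached.
daltal: reached.
No rule produces dalval, and it is not given.
Reached: vengor, arcrho, and daltal — 3 of the 5.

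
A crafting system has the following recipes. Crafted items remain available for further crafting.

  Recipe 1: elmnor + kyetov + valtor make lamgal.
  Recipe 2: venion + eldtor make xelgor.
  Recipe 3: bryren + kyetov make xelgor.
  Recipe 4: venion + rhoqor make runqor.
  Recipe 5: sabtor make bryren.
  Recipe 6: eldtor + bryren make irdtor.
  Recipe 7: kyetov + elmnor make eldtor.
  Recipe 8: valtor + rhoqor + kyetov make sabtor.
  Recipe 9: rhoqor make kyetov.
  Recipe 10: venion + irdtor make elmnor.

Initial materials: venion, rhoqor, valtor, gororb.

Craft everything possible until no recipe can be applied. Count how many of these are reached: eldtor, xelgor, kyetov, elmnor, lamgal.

Using Recipe 9, rhoqor makes kyetov.
valtor + rhoqor + kyetov → sabtor (Recipe 8).
sabtor → bryren (Recipe 5).
Using Recipe 3, bryren and kyetov make xelgor.
eldtor would need kyetov and elmnor (Recipe 7), but elmnor is never obtained.
xelgor: reached.
kyetov: reached.
elmnor would need venion and irdtor (Recipe 10), but irdtor is never obtained.
lamgal would need elmnor, kyetov, and valtor (Recipe 1), but elmnor is never obtained.
Reached: xelgor and kyetov — 2 of the 5.

2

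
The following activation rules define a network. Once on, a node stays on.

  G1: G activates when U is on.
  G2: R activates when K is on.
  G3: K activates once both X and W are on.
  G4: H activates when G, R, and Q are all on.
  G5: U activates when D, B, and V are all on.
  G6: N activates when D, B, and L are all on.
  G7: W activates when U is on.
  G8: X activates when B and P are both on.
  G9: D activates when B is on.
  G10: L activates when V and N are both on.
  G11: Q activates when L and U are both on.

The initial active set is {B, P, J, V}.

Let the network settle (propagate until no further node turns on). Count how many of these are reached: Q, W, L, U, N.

B is on, so D activates (G9).
D, B, and V are on, so U activates (G5).
U is on, so W activates (G7).
Q would need L and U (G11), but L never turns on.
W: reached.
L would need V and N (G10), but N never turns on.
U: reached.
N would need D, B, and L (G6), but L never turns on.
Reached: W and U — 2 of the 5.

2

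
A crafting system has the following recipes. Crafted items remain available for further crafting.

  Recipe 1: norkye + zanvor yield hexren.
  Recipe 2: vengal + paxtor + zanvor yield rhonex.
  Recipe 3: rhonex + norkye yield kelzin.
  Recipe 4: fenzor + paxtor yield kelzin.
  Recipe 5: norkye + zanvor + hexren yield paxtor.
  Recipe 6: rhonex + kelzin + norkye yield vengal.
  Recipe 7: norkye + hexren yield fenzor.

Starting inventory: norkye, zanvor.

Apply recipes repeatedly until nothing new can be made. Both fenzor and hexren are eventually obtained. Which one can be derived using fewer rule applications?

hexren

hexren: Using Recipe 1, norkye and zanvor make hexren. [1 rule application]
fenzor: Using Recipe 1, norkye and zanvor make hexren. Using Recipe 7, norkye and hexren make fenzor. [2 rule applications]
hexren needs fewer.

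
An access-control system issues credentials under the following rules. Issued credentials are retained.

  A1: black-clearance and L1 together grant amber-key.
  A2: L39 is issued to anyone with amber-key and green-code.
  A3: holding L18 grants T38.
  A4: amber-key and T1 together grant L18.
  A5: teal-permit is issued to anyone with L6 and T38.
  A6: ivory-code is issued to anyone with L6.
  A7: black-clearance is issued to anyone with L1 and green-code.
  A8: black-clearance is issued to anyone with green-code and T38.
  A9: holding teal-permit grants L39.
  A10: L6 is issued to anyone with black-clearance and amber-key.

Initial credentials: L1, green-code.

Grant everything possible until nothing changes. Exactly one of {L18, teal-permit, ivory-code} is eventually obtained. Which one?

Holding L1 and green-code grants black-clearance (A7).
Holding black-clearance and L1 grants amber-key (A1).
Holding black-clearance and amber-key grants L6 (A10).
Holding L6 grants ivory-code (A6).
teal-permit would need L6 and T38 (A5), but T38 is never granted. L18 would need amber-key and T1 (A4), but T1 is never granted.

ivory-code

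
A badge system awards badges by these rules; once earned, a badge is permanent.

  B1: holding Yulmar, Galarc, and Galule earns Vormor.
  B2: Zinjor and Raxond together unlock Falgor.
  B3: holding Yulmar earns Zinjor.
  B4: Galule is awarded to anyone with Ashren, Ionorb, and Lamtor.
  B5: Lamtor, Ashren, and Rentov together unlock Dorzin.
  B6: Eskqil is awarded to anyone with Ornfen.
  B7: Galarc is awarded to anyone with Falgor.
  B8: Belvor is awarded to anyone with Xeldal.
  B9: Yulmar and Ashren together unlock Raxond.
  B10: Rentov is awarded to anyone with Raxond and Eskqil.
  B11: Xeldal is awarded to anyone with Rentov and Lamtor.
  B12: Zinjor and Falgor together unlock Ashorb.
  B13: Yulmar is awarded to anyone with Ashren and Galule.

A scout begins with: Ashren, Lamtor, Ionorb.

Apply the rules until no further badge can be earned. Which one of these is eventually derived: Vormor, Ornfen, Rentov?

Vormor

With Ashren, Ionorb, and Lamtor, Galule is earned (B4).
With Ashren and Galule, Yulmar is earned (B13).
With Yulmar, Zinjor is earned (B3).
With Yulmar and Ashren, Raxond is earned (B9).
With Zinjor and Raxond, Falgor is earned (B2).
With Falgor, Galarc is earned (B7).
With Yulmar, Galarc, and Galule, Vormor is earned (B1).
Rentov would need Raxond and Eskqil (B10), but Eskqil is never earned. No rule produces Ornfen, and it is not given.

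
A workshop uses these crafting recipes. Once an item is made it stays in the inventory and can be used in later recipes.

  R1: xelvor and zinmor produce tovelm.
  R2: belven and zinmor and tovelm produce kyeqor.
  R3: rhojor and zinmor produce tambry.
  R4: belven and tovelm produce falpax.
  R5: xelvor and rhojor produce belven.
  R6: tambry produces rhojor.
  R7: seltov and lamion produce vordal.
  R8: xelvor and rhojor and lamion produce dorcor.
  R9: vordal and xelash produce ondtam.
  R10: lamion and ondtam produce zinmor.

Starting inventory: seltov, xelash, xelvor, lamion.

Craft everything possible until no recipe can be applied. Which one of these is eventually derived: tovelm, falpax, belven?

tovelm

Using R7, seltov and lamion make vordal.
Using R9, vordal and xelash make ondtam.
lamion and ondtam → zinmor (R10).
xelvor and zinmor → tovelm (R1).
falpax would need belven and tovelm (R4), but belven is never obtained. belven would need xelvor and rhojor (R5), but rhojor is never obtained.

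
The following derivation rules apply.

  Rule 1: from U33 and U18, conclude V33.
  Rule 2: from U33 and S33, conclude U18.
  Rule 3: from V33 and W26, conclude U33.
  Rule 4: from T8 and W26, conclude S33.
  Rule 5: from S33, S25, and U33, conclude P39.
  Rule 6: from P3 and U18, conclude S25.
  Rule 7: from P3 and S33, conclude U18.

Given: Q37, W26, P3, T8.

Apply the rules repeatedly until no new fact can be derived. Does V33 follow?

No

V33 would need U33 and U18 (Rule 1), but U33 is never established.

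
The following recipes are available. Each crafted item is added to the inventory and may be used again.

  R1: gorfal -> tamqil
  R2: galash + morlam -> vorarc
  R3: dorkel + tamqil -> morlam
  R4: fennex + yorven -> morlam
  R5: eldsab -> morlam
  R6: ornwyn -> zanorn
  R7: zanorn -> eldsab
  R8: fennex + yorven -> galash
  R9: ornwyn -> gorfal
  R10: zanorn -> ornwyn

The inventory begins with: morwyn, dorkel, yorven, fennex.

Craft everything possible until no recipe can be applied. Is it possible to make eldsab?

No

eldsab would need zanorn (R7), but zanorn is never obtained.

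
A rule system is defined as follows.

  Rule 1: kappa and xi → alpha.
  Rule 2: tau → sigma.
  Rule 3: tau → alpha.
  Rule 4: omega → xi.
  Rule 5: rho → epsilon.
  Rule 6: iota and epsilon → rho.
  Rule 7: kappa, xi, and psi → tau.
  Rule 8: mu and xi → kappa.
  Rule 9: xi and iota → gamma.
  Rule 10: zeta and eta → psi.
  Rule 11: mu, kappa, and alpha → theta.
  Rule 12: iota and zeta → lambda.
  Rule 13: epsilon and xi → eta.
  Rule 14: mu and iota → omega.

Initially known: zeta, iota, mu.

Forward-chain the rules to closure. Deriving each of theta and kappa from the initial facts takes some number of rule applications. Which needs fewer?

kappa

kappa: From mu and iota, Rule 14 gives omega. From omega, Rule 4 gives xi. mu and xi hold, so kappa follows (Rule 8). [3 rule applications]
theta: From mu and iota, Rule 14 gives omega. omega holds, so xi follows (Rule 4). From mu and xi, Rule 8 gives kappa. kappa and xi hold, so alpha follows (Rule 1). From mu, kappa, and alpha, Rule 11 gives theta. [5 rule applications]
kappa needs fewer.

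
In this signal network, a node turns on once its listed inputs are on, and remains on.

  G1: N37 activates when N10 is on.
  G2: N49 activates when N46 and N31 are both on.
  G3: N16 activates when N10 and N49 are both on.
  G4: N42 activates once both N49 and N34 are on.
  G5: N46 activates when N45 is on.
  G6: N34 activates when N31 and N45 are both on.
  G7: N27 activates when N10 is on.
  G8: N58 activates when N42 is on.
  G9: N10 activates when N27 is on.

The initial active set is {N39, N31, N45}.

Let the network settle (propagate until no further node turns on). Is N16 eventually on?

No

N16 would need N10 and N49 (G3), but N10 never turns on.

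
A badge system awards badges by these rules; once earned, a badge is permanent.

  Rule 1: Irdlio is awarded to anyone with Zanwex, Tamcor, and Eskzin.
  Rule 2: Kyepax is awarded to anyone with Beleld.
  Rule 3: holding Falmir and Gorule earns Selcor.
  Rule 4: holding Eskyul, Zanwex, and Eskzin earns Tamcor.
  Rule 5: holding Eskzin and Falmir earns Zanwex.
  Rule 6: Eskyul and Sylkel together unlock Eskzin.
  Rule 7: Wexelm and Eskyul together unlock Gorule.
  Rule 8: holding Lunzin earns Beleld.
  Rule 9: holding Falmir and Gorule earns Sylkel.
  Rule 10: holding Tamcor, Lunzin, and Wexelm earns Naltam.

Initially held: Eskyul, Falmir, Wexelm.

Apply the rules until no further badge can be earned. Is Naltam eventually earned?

No

Naltam would need Tamcor, Lunzin, and Wexelm (Rule 10), but Lunzin is never earned.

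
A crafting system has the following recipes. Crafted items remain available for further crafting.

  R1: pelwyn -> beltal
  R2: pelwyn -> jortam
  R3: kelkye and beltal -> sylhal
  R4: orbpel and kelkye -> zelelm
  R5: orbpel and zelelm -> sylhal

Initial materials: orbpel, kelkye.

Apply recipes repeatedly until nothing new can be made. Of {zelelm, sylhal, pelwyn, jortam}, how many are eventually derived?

orbpel and kelkye -> zelelm (R4).
orbpel and zelelm -> sylhal (R5).
zelelm: reached.
sylhal: reached.
No rule produces pelwyn, and it is not given.
jortam would need pelwyn (R2), but pelwyn is never obtained.
Reached: zelelm and sylhal — 2 of the 4.

2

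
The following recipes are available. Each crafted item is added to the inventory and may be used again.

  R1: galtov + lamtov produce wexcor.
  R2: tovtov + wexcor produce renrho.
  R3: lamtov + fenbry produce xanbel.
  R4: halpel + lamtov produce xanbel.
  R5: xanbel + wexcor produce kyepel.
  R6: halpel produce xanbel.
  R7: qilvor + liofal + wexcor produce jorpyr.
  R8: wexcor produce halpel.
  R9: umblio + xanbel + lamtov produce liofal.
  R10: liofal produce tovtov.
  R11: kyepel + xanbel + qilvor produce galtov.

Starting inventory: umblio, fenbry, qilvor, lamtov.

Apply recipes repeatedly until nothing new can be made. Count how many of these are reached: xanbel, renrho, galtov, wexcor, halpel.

Using R3, lamtov and fenbry make xanbel.
xanbel: reached.
renrho would need tovtov and wexcor (R2), but wexcor is never obtained.
galtov would need kyepel, xanbel, and qilvor (R11), but kyepel is never obtained.
wexcor would need galtov and lamtov (R1), but galtov is never obtained.
halpel would need wexcor (R8), but wexcor is never obtained.
Reached: xanbel — 1 of the 5.

1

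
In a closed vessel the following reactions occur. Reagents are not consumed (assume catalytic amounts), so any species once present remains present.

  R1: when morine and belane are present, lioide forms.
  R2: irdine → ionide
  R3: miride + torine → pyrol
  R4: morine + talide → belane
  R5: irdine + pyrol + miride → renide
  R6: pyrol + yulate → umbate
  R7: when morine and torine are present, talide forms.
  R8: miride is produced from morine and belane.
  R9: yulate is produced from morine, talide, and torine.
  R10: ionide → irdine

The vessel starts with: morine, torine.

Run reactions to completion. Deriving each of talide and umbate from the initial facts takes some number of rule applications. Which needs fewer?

talide: morine and torine present → talide forms (R7). [1 rule application]
umbate: morine and torine present → talide forms (R7). morine, talide, and torine present → yulate forms (R9). morine and talide present → belane forms (R4). morine and belane present → miride forms (R8). miride and torine present → pyrol forms (R3). pyrol and yulate present → umbate forms (R6). [6 rule applications]
talide needs fewer.

talide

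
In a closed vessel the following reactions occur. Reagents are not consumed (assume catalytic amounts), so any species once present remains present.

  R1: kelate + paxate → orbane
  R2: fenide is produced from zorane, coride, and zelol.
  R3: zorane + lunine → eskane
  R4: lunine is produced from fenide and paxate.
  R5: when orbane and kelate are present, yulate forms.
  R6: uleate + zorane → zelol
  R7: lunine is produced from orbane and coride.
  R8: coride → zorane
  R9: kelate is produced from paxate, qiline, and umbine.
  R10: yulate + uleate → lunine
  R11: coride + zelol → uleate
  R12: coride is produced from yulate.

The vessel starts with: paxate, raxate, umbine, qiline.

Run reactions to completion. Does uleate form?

uleate would need coride and zelol (R11), but zelol never forms.

No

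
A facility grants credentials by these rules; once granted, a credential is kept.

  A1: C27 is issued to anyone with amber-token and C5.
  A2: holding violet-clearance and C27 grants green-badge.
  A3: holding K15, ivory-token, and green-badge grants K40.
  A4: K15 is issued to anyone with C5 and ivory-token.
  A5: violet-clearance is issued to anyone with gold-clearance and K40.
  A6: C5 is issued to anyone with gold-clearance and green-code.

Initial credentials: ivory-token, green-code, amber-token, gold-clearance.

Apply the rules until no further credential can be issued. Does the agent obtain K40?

No

K40 would need K15, ivory-token, and green-badge (A3), but green-badge is never granted.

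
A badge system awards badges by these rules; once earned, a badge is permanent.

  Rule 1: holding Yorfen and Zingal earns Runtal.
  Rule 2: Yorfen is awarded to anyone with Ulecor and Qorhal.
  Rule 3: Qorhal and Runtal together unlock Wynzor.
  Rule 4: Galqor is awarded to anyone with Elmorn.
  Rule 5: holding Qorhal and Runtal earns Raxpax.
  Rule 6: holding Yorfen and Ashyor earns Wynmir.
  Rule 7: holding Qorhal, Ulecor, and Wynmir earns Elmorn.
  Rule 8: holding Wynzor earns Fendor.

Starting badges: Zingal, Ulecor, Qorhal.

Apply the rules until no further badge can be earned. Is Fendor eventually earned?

With Ulecor and Qorhal, Yorfen is earned (Rule 2).
With Yorfen and Zingal, Runtal is earned (Rule 1).
With Qorhal and Runtal, Wynzor is earned (Rule 3).
With Wynzor, Fendor is earned (Rule 8).

Yes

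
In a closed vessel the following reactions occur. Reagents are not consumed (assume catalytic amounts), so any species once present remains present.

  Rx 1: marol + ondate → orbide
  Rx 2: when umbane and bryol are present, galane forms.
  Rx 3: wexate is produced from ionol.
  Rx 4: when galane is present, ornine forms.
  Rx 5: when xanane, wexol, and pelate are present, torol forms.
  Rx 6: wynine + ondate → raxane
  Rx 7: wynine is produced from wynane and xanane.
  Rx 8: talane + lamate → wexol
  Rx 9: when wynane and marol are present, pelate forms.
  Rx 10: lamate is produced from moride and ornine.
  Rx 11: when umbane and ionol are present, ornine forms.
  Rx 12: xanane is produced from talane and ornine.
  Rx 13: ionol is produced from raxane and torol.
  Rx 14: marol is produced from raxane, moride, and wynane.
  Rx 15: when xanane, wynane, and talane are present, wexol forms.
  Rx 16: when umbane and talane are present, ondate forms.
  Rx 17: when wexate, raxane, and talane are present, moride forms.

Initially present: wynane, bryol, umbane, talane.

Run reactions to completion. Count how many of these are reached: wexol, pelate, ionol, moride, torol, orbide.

1

umbane and bryol present → galane forms (Rx 2).
galane present → ornine forms (Rx 4).
talane and ornine present → xanane forms (Rx 12).
xanane, wynane, and talane present → wexol forms (Rx 15).
wexol: reached.
pelate would need wynane and marol (Rx 9), but marol never forms.
ionol would need raxane and torol (Rx 13), but torol never forms.
moride would need wexate, raxane, and talane (Rx 17), but wexate never forms.
torol would need xanane, wexol, and pelate (Rx 5), but pelate never forms.
orbide would need marol and ondate (Rx 1), but marol never forms.
Reached: wexol — 1 of the 6.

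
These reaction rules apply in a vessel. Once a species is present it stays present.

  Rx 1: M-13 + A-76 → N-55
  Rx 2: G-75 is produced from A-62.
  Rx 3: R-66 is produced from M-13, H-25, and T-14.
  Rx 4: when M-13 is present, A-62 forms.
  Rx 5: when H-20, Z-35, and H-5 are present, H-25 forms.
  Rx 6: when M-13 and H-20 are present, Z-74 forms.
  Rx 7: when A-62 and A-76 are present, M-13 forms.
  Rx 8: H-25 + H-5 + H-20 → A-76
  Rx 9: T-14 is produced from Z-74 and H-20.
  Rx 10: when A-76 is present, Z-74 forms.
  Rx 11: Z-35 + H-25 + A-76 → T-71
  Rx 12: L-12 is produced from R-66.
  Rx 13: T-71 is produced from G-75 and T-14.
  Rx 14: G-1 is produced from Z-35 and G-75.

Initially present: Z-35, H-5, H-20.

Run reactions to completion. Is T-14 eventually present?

H-20, Z-35, and H-5 present → H-25 forms (Rx 5).
H-25, H-5, and H-20 present → A-76 forms (Rx 8).
A-76 present → Z-74 forms (Rx 10).
Z-74 and H-20 present → T-14 forms (Rx 9).

Yes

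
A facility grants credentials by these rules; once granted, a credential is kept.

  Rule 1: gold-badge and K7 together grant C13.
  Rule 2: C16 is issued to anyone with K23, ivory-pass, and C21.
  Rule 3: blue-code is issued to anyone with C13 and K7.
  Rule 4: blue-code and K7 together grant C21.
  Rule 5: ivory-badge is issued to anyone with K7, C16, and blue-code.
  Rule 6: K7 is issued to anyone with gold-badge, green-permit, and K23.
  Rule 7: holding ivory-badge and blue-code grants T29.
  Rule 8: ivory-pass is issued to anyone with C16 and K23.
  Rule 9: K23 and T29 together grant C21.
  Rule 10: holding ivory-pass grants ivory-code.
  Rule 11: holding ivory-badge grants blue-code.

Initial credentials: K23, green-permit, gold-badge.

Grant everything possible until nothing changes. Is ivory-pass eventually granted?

No

ivory-pass would need C16 and K23 (Rule 8), but C16 is never granted.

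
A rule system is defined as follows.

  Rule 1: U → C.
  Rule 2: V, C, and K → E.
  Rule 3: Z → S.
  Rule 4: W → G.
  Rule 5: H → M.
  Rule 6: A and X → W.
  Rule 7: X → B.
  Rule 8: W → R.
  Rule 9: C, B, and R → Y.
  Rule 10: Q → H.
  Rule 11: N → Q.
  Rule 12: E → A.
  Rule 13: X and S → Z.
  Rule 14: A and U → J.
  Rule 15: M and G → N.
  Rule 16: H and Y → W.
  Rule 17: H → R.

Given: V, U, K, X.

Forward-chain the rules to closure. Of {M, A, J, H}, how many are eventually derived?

U holds, so C follows (Rule 1).
From V, C, and K, Rule 2 gives E.
E holds, so A follows (Rule 12).
From A and U, Rule 14 gives J.
M would need H (Rule 5), but H is never established.
A: reached.
J: reached.
H would need Q (Rule 10), but Q is never established.
Reached: A and J — 2 of the 4.

2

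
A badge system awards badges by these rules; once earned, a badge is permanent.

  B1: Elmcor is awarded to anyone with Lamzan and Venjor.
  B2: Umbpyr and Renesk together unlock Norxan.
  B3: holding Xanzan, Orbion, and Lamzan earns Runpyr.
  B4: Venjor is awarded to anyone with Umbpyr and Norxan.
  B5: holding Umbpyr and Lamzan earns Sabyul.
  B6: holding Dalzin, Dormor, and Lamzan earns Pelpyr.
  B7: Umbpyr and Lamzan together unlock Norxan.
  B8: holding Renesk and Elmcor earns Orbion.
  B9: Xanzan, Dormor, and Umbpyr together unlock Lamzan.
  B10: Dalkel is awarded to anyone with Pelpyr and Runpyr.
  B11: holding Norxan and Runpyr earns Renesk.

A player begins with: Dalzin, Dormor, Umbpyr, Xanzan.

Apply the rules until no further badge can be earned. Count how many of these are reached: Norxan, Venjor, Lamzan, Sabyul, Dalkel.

4

With Xanzan, Dormor, and Umbpyr, Lamzan is earned (B9).
With Umbpyr and Lamzan, Sabyul is earned (B5).
With Umbpyr and Lamzan, Norxan is earned (B7).
With Umbpyr and Norxan, Venjor is earned (B4).
Norxan: reached.
Venjor: reached.
Lamzan: reached.
Sabyul: reached.
Dalkel would need Pelpyr and Runpyr (B10), but Runpyr is never earned.
Reached: Norxan, Venjor, Lamzan, and Sabyul — 4 of the 5.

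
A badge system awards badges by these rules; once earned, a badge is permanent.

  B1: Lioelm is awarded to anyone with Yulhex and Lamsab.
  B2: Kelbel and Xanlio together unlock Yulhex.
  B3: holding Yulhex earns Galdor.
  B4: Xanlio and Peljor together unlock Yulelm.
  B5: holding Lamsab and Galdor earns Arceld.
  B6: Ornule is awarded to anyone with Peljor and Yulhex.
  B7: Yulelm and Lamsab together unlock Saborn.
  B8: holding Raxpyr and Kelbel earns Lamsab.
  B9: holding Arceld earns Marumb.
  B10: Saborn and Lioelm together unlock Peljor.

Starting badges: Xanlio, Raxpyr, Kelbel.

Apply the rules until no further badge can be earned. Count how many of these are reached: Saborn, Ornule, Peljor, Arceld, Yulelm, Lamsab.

2

With Raxpyr and Kelbel, Lamsab is earned (B8).
With Kelbel and Xanlio, Yulhex is earned (B2).
With Yulhex, Galdor is earned (B3).
With Lamsab and Galdor, Arceld is earned (B5).
Saborn would need Yulelm and Lamsab (B7), but Yulelm is never earned.
Ornule would need Peljor and Yulhex (B6), but Peljor is never earned.
Peljor would need Saborn and Lioelm (B10), but Saborn is never earned.
Arceld: reached.
Yulelm would need Xanlio and Peljor (B4), but Peljor is never earned.
Lamsab: reached.
Reached: Arceld and Lamsab — 2 of the 6.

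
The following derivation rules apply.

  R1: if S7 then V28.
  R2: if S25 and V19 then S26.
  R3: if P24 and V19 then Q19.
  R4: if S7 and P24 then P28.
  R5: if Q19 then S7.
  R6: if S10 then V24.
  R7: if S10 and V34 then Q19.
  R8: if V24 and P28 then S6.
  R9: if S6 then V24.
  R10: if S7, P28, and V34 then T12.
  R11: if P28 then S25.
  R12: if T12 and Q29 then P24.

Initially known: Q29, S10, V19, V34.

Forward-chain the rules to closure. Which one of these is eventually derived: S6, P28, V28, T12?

From S10 and V34, R7 gives Q19.
Q19 holds, so S7 follows (R5).
S7 holds, so V28 follows (R1).
P28 would need S7 and P24 (R4), but P24 is never established. S6 would need V24 and P28 (R8), but P28 is never established. T12 would need S7, P28, and V34 (R10), but P28 is never established.

V28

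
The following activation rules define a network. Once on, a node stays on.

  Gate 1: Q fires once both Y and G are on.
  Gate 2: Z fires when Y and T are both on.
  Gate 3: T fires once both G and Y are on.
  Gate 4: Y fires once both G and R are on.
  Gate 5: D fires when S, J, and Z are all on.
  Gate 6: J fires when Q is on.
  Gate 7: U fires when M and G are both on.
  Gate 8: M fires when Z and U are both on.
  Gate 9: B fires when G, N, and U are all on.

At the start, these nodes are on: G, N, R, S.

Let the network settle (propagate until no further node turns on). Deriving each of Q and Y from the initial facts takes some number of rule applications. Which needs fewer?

Y

Y: G and R are on, so Y fires (Gate 4). [1 rule application]
Q: Gate 4: G and R on → Y on. Y and G are on, so Q fires (Gate 1). [2 rule applications]
Y needs fewer.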